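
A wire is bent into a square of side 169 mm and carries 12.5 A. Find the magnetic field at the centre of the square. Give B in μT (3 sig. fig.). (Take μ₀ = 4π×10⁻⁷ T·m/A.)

B ≈ 83.7 μT

Each side is a finite straight segment at perpendicular distance d = a/(2 tan(π/4)) = 0.0845 m from the centre, with end-angles ±π/4.
One side contributes B₁ = (μ₀I/4πd)·2 sin(π/4) = 2.09×10⁻⁵ T.
All 4 sides add in the same direction: B = 4 × 2.09×10⁻⁵ = 8.37×10⁻⁵ T.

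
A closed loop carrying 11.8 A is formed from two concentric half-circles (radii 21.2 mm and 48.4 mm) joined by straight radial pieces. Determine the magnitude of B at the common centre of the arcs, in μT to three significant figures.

The radial connectors point toward the centre, so dl × r̂ = 0 and they contribute nothing.
Each semicircle gives μ₀I/(4R): inner arc 1.75×10⁻⁴ T, outer arc 7.66×10⁻⁵ T.
The two arcs carry current in opposite angular senses, so their fields oppose: B = |1.75×10⁻⁴ − 7.66×10⁻⁵| = 9.83×10⁻⁵ T.

B ≈ 98.3 μT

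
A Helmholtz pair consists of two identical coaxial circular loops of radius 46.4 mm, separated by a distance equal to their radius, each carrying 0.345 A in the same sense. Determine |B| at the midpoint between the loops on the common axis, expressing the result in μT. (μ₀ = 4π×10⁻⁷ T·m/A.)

Each loop contributes B = μ₀IR²/[2(R²+z²)^(3/2)] on the axis, with z measured from that loop.
Loop 1 (z = 0.0232 m): B₁ = 3.34×10⁻⁶ T. Loop 2 (z = 0.0232 m): B₂ = 3.34×10⁻⁶ T.
The fields add: B = B₁ + B₂ = 6.69×10⁻⁶ T.

B ≈ 6.69 μT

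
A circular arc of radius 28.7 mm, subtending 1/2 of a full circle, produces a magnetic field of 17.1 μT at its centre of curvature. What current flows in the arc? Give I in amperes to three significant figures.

For a circular arc, B = μ₀Iφ/(4πR) with φ in radians; here φ = 3.142 rad.
So I = 4πRB/(μ₀φ) = 4π × 0.0287 × 1.71×10⁻⁵ / (4π×10⁻⁷ × 3.142) = 1.56 A.

I ≈ 1.56 A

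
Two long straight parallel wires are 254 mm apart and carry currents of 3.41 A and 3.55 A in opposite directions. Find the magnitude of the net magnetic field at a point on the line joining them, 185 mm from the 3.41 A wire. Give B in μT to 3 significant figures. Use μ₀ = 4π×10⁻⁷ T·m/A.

B ≈ 14.0 μT

Each long wire gives B = μ₀I/(2πd). Distances are d₁ = 0.185 m and d₂ = 0.069 m.
B₁ = 3.69×10⁻⁶ T, B₂ = 1.03×10⁻⁵ T.
Between antiparallel currents both contributions point the same way, so they add. B = B₁ + B₂ = 3.69×10⁻⁶ + 1.03×10⁻⁵ = 1.40×10⁻⁵ T.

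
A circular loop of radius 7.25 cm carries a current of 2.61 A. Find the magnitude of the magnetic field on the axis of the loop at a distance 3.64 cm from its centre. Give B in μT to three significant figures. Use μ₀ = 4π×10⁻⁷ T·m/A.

On the axis of a circular loop, B = μ₀IR² / [2(R²+z²)^(3/2)].
R² + z² = (0.0725)² + (0.0364)² = 0.006581 m², and (R²+z²)^(3/2) = 5.34×10⁻⁴ m³.
B = (4π×10⁻⁷ × 2.61 × 0.005256) / (2 × 5.34×10⁻⁴) = 1.61×10⁻⁵ T.

B ≈ 16.1 μT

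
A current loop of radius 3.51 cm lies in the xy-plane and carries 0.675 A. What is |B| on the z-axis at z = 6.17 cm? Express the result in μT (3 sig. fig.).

On the axis of a circular loop, B = μ₀IR² / [2(R²+z²)^(3/2)].
R² + z² = (0.0351)² + (0.0617)² = 0.005039 m², and (R²+z²)^(3/2) = 3.58×10⁻⁴ m³.
B = (4π×10⁻⁷ × 0.675 × 0.001232) / (2 × 3.58×10⁻⁴) = 1.46×10⁻⁶ T.

B ≈ 1.46 μT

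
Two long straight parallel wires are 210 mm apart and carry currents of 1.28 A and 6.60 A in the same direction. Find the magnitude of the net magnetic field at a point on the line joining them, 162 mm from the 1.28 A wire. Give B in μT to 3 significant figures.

Each long wire gives B = μ₀I/(2πd). Distances are d₁ = 0.162 m and d₂ = 0.048 m.
B₁ = 1.58×10⁻⁶ T, B₂ = 2.75×10⁻⁵ T.
Between parallel currents the two contributions point in opposite directions, so they subtract. B = |B₁ − B₂| = |1.58×10⁻⁶ − 2.75×10⁻⁵| = 2.59×10⁻⁵ T.

B ≈ 25.9 μT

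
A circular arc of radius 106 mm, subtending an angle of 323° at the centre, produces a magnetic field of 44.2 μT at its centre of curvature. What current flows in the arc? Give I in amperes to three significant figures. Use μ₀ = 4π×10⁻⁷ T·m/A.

I ≈ 8.31 A

For a circular arc, B = μ₀Iφ/(4πR) with φ in radians; here φ = 5.637 rad.
So I = 4πRB/(μ₀φ) = 4π × 0.106 × 4.42×10⁻⁵ / (4π×10⁻⁷ × 5.637) = 8.31 A.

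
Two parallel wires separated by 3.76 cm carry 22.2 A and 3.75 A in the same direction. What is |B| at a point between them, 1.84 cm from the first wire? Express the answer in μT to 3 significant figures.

B ≈ 202 μT

Each long wire gives B = μ₀I/(2πd). Distances are d₁ = 0.0184 m and d₂ = 0.0192 m.
B₁ = 2.41×10⁻⁴ T, B₂ = 3.91×10⁻⁵ T.
Between parallel currents the two contributions point in opposite directions, so they subtract. B = |B₁ − B₂| = |2.41×10⁻⁴ − 3.91×10⁻⁵| = 2.02×10⁻⁴ T.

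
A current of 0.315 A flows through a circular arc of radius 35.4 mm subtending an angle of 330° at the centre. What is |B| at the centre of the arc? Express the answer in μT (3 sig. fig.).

The Biot–Savart field of a circular arc at its centre is B = μ₀Iφ/(4πR), with φ = 5.76 rad.
B = (4π×10⁻⁷ × 0.315 × 5.76) / (4π × 0.0354) = 5.13×10⁻⁶ T.

B ≈ 5.13 μT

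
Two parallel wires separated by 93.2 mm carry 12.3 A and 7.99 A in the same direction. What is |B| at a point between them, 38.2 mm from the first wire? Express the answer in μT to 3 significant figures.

Each long wire gives B = μ₀I/(2πd). Distances are d₁ = 0.0382 m and d₂ = 0.055 m.
B₁ = 6.44×10⁻⁵ T, B₂ = 2.91×10⁻⁵ T.
Between parallel currents the two contributions point in opposite directions, so they subtract. B = |B₁ − B₂| = |6.44×10⁻⁵ − 2.91×10⁻⁵| = 3.53×10⁻⁵ T.

B ≈ 35.3 μT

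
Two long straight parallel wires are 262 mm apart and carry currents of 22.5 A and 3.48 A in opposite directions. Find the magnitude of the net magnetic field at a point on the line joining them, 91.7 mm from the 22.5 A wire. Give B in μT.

B ≈ 53.2 μT

Each long wire gives B = μ₀I/(2πd). Distances are d₁ = 0.0917 m and d₂ = 0.1703 m.
B₁ = 4.91×10⁻⁵ T, B₂ = 4.09×10⁻⁶ T.
Between antiparallel currents both contributions point the same way, so they add. B = B₁ + B₂ = 4.91×10⁻⁵ + 4.09×10⁻⁶ = 5.32×10⁻⁵ T.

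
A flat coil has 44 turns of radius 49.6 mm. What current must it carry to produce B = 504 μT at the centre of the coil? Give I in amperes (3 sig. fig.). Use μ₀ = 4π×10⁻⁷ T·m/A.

I ≈ 0.904 A

For an N-turn coil, B = Nμ₀I/(2R) with R = 0.0496 m, so I = 2RB/(Nμ₀) = 2 × 0.0496 × 5.04×10⁻⁴ / (44 × 4π×10⁻⁷) = 0.904 A.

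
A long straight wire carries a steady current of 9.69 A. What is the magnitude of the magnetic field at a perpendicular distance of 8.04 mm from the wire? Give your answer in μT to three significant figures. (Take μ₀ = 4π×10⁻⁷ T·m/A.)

For an infinitely long straight wire, B = μ₀I/(2πd).
B = (4π×10⁻⁷ × 9.69) / (2π × 0.00804) = 2.41×10⁻⁴ T.

B ≈ 241 μT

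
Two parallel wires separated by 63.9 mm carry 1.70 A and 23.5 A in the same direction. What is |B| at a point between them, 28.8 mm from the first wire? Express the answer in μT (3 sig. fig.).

B ≈ 122 μT

Each long wire gives B = μ₀I/(2πd). Distances are d₁ = 0.0288 m and d₂ = 0.0351 m.
B₁ = 1.18×10⁻⁵ T, B₂ = 1.34×10⁻⁴ T.
Between parallel currents the two contributions point in opposite directions, so they subtract. B = |B₁ − B₂| = |1.18×10⁻⁵ − 1.34×10⁻⁴| = 1.22×10⁻⁴ T.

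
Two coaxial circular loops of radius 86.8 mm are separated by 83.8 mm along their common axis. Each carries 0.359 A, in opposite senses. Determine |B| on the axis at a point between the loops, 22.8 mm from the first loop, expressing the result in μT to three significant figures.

B ≈ 0.928 μT

Each loop contributes B = μ₀IR²/[2(R²+z²)^(3/2)] on the axis, with z measured from that loop.
Loop 1 (z = 0.0228 m): B₁ = 2.35×10⁻⁶ T. Loop 2 (z = 0.061 m): B₂ = 1.42×10⁻⁶ T.
The fields oppose: B = |B₁ − B₂| = 9.28×10⁻⁷ T.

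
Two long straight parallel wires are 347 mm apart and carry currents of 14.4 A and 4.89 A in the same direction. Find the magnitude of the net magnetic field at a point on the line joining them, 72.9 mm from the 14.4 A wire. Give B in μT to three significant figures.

B ≈ 35.9 μT

Each long wire gives B = μ₀I/(2πd). Distances are d₁ = 0.0729 m and d₂ = 0.2741 m.
B₁ = 3.95×10⁻⁵ T, B₂ = 3.57×10⁻⁶ T.
Between parallel currents the two contributions point in opposite directions, so they subtract. B = |B₁ − B₂| = |3.95×10⁻⁵ − 3.57×10⁻⁶| = 3.59×10⁻⁵ T.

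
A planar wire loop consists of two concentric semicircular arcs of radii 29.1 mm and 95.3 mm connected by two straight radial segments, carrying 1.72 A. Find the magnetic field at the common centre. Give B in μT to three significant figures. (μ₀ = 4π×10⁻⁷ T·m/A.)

The radial connectors point toward the centre, so dl × r̂ = 0 and they contribute nothing.
Each semicircle gives μ₀I/(4R): inner arc 1.86×10⁻⁵ T, outer arc 5.67×10⁻⁶ T.
The two arcs carry current in opposite angular senses, so their fields oppose: B = |1.86×10⁻⁵ − 5.67×10⁻⁶| = 1.29×10⁻⁵ T.

B ≈ 12.9 μT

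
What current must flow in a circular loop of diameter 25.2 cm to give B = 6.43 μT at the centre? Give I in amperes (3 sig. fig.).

I ≈ 1.29 A

At the centre of a circular loop B = μ₀I/(2R), so I = 2RB/μ₀.
With R = 0.126 m, I = 2 × 0.126 × 6.43×10⁻⁶ / (4π×10⁻⁷) = 1.29 A.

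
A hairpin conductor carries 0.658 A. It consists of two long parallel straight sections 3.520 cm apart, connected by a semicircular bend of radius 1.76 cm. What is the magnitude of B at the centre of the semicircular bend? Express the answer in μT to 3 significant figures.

B ≈ 19.2 μT

The semicircular arc contributes B_arc = μ₀I·π/(4πR) = μ₀I/(4R) = 1.17×10⁻⁵ T.
Each semi-infinite lead is at perpendicular distance R = 0.0176 m from the centre, with the perpendicular foot at its near end, so it contributes μ₀I/(4πR); both point the same way, together 7.48×10⁻⁶ T.
Arc and leads all point the same direction: B = 1.17×10⁻⁵ + 7.48×10⁻⁶ = 1.92×10⁻⁵ T.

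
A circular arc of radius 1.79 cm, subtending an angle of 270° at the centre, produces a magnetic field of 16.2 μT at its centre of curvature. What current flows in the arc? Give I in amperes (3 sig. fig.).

I ≈ 0.615 A

For a circular arc, B = μ₀Iφ/(4πR) with φ in radians; here φ = 4.712 rad.
So I = 4πRB/(μ₀φ) = 4π × 0.0179 × 1.62×10⁻⁵ / (4π×10⁻⁷ × 4.712) = 0.615 A.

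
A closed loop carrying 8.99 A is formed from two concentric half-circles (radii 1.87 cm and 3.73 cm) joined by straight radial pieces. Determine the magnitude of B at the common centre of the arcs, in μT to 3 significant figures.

The radial connectors point toward the centre, so dl × r̂ = 0 and they contribute nothing.
Each semicircle gives μ₀I/(4R): inner arc 1.51×10⁻⁴ T, outer arc 7.57×10⁻⁵ T.
The two arcs carry current in opposite angular senses, so their fields oppose: B = |1.51×10⁻⁴ − 7.57×10⁻⁵| = 7.53×10⁻⁵ T.

B ≈ 75.3 μT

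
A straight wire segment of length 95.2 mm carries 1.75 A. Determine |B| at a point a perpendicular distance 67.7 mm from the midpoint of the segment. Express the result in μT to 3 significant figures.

For a finite straight segment, B = (μ₀I/4πd)(sinθ₁ + sinθ₂), where θ₁, θ₂ are the angles from the perpendicular to each end.
The perpendicular from the point meets the wire at its midpoint, so each end is L/2 = 0.0476 m away along the wire.
sinθ₁ = 0.0476/√(0.0476²+0.0677²) = 0.5752; sinθ₂ = 0.0476/√(0.0476²+0.0677²) = 0.5752.
B = (4π×10⁻⁷ × 1.75) / (4π × 0.0677) × (0.5752 + 0.5752) = 2.97×10⁻⁶ T.

B ≈ 2.97 μT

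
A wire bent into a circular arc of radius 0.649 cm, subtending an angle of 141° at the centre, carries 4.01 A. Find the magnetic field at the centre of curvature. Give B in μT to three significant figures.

The Biot–Savart field of a circular arc at its centre is B = μ₀Iφ/(4πR), with φ = 2.461 rad.
B = (4π×10⁻⁷ × 4.01 × 2.461) / (4π × 0.00649) = 1.52×10⁻⁴ T.

B ≈ 152 μT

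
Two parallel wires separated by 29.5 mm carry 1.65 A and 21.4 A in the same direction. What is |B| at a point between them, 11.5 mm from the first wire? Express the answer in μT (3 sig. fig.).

Each long wire gives B = μ₀I/(2πd). Distances are d₁ = 0.0115 m and d₂ = 0.018 m.
B₁ = 2.87×10⁻⁵ T, B₂ = 2.38×10⁻⁴ T.
Between parallel currents the two contributions point in opposite directions, so they subtract. B = |B₁ − B₂| = |2.87×10⁻⁵ − 2.38×10⁻⁴| = 2.09×10⁻⁴ T.

B ≈ 209 μT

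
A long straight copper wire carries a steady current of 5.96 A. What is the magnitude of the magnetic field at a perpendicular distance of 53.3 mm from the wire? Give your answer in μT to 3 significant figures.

B ≈ 22.4 μT

For an infinitely long straight wire, B = μ₀I/(2πd).
B = (4π×10⁻⁷ × 5.96) / (2π × 0.0533) = 2.24×10⁻⁵ T.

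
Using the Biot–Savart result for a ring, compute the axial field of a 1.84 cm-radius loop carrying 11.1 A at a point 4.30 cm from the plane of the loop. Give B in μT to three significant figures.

B ≈ 23.1 μT

On the axis of a circular loop, B = μ₀IR² / [2(R²+z²)^(3/2)].
R² + z² = (0.0184)² + (0.043)² = 0.002188 m², and (R²+z²)^(3/2) = 1.02×10⁻⁴ m³.
B = (4π×10⁻⁷ × 11.1 × 0.0003386) / (2 × 1.02×10⁻⁴) = 2.31×10⁻⁵ T.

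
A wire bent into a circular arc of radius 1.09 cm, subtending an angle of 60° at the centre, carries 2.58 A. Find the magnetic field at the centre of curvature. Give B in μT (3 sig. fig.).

The Biot–Savart field of a circular arc at its centre is B = μ₀Iφ/(4πR), with φ = 1.047 rad.
B = (4π×10⁻⁷ × 2.58 × 1.047) / (4π × 0.0109) = 2.48×10⁻⁵ T.

B ≈ 24.8 μT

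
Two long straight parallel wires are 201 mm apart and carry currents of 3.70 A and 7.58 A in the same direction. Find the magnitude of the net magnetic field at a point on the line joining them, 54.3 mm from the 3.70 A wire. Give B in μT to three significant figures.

Each long wire gives B = μ₀I/(2πd). Distances are d₁ = 0.0543 m and d₂ = 0.1467 m.
B₁ = 1.36×10⁻⁵ T, B₂ = 1.03×10⁻⁵ T.
Between parallel currents the two contributions point in opposite directions, so they subtract. B = |B₁ − B₂| = |1.36×10⁻⁵ − 1.03×10⁻⁵| = 3.29×10⁻⁶ T.

B ≈ 3.29 μT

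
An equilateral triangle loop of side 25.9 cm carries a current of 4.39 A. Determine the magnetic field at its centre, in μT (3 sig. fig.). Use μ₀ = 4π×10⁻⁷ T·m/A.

B ≈ 30.5 μT

Each side is a finite straight segment at perpendicular distance d = a/(2 tan(π/3)) = 0.07477 m from the centre, with end-angles ±π/3.
One side contributes B₁ = (μ₀I/4πd)·2 sin(π/3) = 1.02×10⁻⁵ T.
All 3 sides add in the same direction: B = 3 × 1.02×10⁻⁵ = 3.05×10⁻⁵ T.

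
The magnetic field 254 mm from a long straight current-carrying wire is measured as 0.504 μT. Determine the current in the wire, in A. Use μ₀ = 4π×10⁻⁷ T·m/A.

For a long straight wire B = μ₀I/(2πd), so I = 2πdB/μ₀.
I = 2π × 0.254 × 5.04×10⁻⁷ / (4π×10⁻⁷) = 0.640 A.

I ≈ 0.640 A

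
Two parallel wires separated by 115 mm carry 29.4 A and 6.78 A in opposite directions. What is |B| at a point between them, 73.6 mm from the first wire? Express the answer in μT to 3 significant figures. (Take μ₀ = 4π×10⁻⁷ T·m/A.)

Each long wire gives B = μ₀I/(2πd). Distances are d₁ = 0.0736 m and d₂ = 0.0414 m.
B₁ = 7.99×10⁻⁵ T, B₂ = 3.28×10⁻⁵ T.
Between antiparallel currents both contributions point the same way, so they add. B = B₁ + B₂ = 7.99×10⁻⁵ + 3.28×10⁻⁵ = 1.13×10⁻⁴ T.

B ≈ 113 μT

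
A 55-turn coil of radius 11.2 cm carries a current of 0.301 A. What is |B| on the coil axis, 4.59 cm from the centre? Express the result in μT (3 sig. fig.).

For an N-turn flat coil, B = Nμ₀IR²/[2(R²+z²)^(3/2)] with R = 0.112 m, z = 0.0459 m.
B = 55 × 1.34×10⁻⁶ T = 7.36×10⁻⁵ T.

B ≈ 73.6 μT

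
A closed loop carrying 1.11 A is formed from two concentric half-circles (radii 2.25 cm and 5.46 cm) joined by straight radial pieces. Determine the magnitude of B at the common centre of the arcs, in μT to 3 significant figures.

B ≈ 9.11 μT

The radial connectors point toward the centre, so dl × r̂ = 0 and they contribute nothing.
Each semicircle gives μ₀I/(4R): inner arc 1.55×10⁻⁵ T, outer arc 6.39×10⁻⁶ T.
The two arcs carry current in opposite angular senses, so their fields oppose: B = |1.55×10⁻⁵ − 6.39×10⁻⁶| = 9.11×10⁻⁶ T.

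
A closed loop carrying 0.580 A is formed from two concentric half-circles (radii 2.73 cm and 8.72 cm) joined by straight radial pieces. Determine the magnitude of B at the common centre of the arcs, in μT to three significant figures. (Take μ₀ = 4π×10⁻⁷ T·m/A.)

B ≈ 4.58 μT

The radial connectors point toward the centre, so dl × r̂ = 0 and they contribute nothing.
Each semicircle gives μ₀I/(4R): inner arc 6.67×10⁻⁶ T, outer arc 2.09×10⁻⁶ T.
The two arcs carry current in opposite angular senses, so their fields oppose: B = |6.67×10⁻⁶ − 2.09×10⁻⁶| = 4.58×10⁻⁶ T.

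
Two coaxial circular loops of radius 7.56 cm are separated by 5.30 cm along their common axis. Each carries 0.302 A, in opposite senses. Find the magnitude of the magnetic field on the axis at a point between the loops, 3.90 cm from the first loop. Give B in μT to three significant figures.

Each loop contributes B = μ₀IR²/[2(R²+z²)^(3/2)] on the axis, with z measured from that loop.
Loop 1 (z = 0.039 m): B₁ = 1.76×10⁻⁶ T. Loop 2 (z = 0.014 m): B₂ = 2.39×10⁻⁶ T.
The fields oppose: B = |B₁ − B₂| = 6.24×10⁻⁷ T.

B ≈ 0.624 μT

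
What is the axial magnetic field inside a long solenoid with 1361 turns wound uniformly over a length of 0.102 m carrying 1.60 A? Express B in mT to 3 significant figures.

B ≈ 26.8 mT

Inside a long solenoid, B = μ₀nI with n = 1.334×10⁴ turns/m.
B = 4π×10⁻⁷ × 1.334×10⁴ × 1.60 = 2.68×10⁻² T.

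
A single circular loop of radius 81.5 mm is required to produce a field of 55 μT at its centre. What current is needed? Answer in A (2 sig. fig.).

At the centre of a circular loop B = μ₀I/(2R), so I = 2RB/μ₀.
With R = 0.0815 m, I = 2 × 0.0815 × 5.50×10⁻⁵ / (4π×10⁻⁷) = 7.13 A.

I ≈ 7.1 A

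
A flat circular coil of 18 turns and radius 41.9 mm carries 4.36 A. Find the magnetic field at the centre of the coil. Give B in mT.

For an N-turn flat coil, B = Nμ₀I/(2R) with R = 0.0419 m.
B = 18 × 6.54×10⁻⁵ T = 1.18×10⁻³ T.

B ≈ 1.18 mT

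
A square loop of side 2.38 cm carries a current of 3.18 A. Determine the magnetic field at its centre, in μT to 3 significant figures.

B ≈ 151 μT

Each side is a finite straight segment at perpendicular distance d = a/(2 tan(π/4)) = 0.0119 m from the centre, with end-angles ±π/4.
One side contributes B₁ = (μ₀I/4πd)·2 sin(π/4) = 3.78×10⁻⁵ T.
All 4 sides add in the same direction: B = 4 × 3.78×10⁻⁵ = 1.51×10⁻⁴ T.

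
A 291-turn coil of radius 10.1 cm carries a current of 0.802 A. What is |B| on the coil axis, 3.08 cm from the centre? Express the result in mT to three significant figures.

For an N-turn flat coil, B = Nμ₀IR²/[2(R²+z²)^(3/2)] with R = 0.101 m, z = 0.0308 m.
B = 291 × 4.37×10⁻⁶ T = 1.27×10⁻³ T.

B ≈ 1.27 mT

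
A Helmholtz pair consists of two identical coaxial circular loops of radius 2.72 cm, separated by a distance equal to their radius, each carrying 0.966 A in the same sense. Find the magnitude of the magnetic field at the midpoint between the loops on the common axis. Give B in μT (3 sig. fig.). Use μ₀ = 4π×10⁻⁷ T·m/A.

Each loop contributes B = μ₀IR²/[2(R²+z²)^(3/2)] on the axis, with z measured from that loop.
Loop 1 (z = 0.0136 m): B₁ = 1.60×10⁻⁵ T. Loop 2 (z = 0.0136 m): B₂ = 1.60×10⁻⁵ T.
The fields add: B = B₁ + B₂ = 3.19×10⁻⁵ T.

B ≈ 31.9 μT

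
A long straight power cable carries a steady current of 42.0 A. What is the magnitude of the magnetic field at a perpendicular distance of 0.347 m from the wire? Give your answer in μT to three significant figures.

For an infinitely long straight wire, B = μ₀I/(2πd).
B = (4π×10⁻⁷ × 42.0) / (2π × 0.347) = 2.42×10⁻⁵ T.

B ≈ 24.2 μT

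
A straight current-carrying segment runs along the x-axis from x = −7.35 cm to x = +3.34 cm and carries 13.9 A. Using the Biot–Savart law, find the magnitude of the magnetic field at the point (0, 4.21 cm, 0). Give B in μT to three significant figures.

B ≈ 49.2 μT

For a finite straight segment, B = (μ₀I/4πd)(sinθ₁ + sinθ₂), where θ₁, θ₂ are the angles from the perpendicular to each end.
The perpendicular distance is d = 0.0421 m; the end-offsets along the wire are a = 0.0735 m and b = 0.0334 m.
sinθ₁ = 0.0735/√(0.0735²+0.0421²) = 0.8677; sinθ₂ = 0.0334/√(0.0334²+0.0421²) = 0.6215.
B = (4π×10⁻⁷ × 13.9) / (4π × 0.0421) × (0.8677 + 0.6215) = 4.92×10⁻⁵ T.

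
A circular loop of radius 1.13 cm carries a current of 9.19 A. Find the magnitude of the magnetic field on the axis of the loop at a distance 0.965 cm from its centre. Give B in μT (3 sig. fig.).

On the axis of a circular loop, B = μ₀IR² / [2(R²+z²)^(3/2)].
R² + z² = (0.0113)² + (0.00965)² = 0.0002208 m², and (R²+z²)^(3/2) = 3.28×10⁻⁶ m³.
B = (4π×10⁻⁷ × 9.19 × 0.0001277) / (2 × 3.28×10⁻⁶) = 2.25×10⁻⁴ T.

B ≈ 225 μT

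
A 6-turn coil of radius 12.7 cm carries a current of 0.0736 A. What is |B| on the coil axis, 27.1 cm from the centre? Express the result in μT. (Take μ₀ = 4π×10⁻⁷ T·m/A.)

For an N-turn flat coil, B = Nμ₀IR²/[2(R²+z²)^(3/2)] with R = 0.127 m, z = 0.271 m.
B = 6 × 2.78×10⁻⁸ T = 1.67×10⁻⁷ T.

B ≈ 0.167 μT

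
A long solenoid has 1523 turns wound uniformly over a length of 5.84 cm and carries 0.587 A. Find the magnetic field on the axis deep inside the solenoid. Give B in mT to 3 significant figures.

B ≈ 19.2 mT

Inside a long solenoid, B = μ₀nI with n = 2.608×10⁴ turns/m.
B = 4π×10⁻⁷ × 2.608×10⁴ × 0.587 = 1.92×10⁻² T.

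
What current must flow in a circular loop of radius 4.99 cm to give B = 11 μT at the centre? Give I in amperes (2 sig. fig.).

At the centre of a circular loop B = μ₀I/(2R), so I = 2RB/μ₀.
With R = 0.0499 m, I = 2 × 0.0499 × 1.10×10⁻⁵ / (4π×10⁻⁷) = 0.874 A.

I ≈ 0.87 A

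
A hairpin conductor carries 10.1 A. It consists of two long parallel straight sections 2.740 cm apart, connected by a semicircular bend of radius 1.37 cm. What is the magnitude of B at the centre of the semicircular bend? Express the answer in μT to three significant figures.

The semicircular arc contributes B_arc = μ₀I·π/(4πR) = μ₀I/(4R) = 2.32×10⁻⁴ T.
Each semi-infinite lead is at perpendicular distance R = 0.0137 m from the centre, with the perpendicular foot at its near end, so it contributes μ₀I/(4πR); both point the same way, together 1.47×10⁻⁴ T.
Arc and leads all point the same direction: B = 2.32×10⁻⁴ + 1.47×10⁻⁴ = 3.79×10⁻⁴ T.

B ≈ 379 μT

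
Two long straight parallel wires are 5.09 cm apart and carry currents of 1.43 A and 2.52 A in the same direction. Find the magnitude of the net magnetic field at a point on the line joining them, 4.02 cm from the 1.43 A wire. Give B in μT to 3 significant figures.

Each long wire gives B = μ₀I/(2πd). Distances are d₁ = 0.0402 m and d₂ = 0.0107 m.
B₁ = 7.11×10⁻⁶ T, B₂ = 4.71×10⁻⁵ T.
Between parallel currents the two contributions point in opposite directions, so they subtract. B = |B₁ − B₂| = |7.11×10⁻⁶ − 4.71×10⁻⁵| = 4.00×10⁻⁵ T.

B ≈ 40.0 μT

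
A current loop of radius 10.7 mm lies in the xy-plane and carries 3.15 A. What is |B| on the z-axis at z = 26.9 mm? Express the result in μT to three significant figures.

B ≈ 9.34 μT

On the axis of a circular loop, B = μ₀IR² / [2(R²+z²)^(3/2)].
R² + z² = (0.0107)² + (0.0269)² = 0.0008381 m², and (R²+z²)^(3/2) = 2.43×10⁻⁵ m³.
B = (4π×10⁻⁷ × 3.15 × 0.0001145) / (2 × 2.43×10⁻⁵) = 9.34×10⁻⁶ T.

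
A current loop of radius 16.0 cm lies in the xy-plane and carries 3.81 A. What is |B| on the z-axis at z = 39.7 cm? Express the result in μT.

B ≈ 0.781 μT

On the axis of a circular loop, B = μ₀IR² / [2(R²+z²)^(3/2)].
R² + z² = (0.16)² + (0.397)² = 0.1832 m², and (R²+z²)^(3/2) = 7.84×10⁻² m³.
B = (4π×10⁻⁷ × 3.81 × 0.0256) / (2 × 7.84×10⁻²) = 7.81×10⁻⁷ T.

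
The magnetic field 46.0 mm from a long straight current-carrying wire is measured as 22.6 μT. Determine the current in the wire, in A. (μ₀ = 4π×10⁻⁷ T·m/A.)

For a long straight wire B = μ₀I/(2πd), so I = 2πdB/μ₀.
I = 2π × 0.046 × 2.26×10⁻⁵ / (4π×10⁻⁷) = 5.20 A.

I ≈ 5.20 A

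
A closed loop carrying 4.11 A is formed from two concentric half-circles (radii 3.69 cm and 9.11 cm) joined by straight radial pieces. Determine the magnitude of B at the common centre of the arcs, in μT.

B ≈ 20.8 μT

The radial connectors point toward the centre, so dl × r̂ = 0 and they contribute nothing.
Each semicircle gives μ₀I/(4R): inner arc 3.50×10⁻⁵ T, outer arc 1.42×10⁻⁵ T.
The two arcs carry current in opposite angular senses, so their fields oppose: B = |3.50×10⁻⁵ − 1.42×10⁻⁵| = 2.08×10⁻⁵ T.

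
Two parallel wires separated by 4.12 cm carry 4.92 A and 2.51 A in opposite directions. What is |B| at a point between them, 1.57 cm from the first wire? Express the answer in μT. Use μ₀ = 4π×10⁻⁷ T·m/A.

B ≈ 82.4 μT

Each long wire gives B = μ₀I/(2πd). Distances are d₁ = 0.0157 m and d₂ = 0.0255 m.
B₁ = 6.27×10⁻⁵ T, B₂ = 1.97×10⁻⁵ T.
Between antiparallel currents both contributions point the same way, so they add. B = B₁ + B₂ = 6.27×10⁻⁵ + 1.97×10⁻⁵ = 8.24×10⁻⁵ T.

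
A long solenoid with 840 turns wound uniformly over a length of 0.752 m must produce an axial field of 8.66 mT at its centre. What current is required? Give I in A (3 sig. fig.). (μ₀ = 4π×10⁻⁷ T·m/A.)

I ≈ 6.17 A

Inside a long solenoid B = μ₀nI with n = 1117 m⁻¹, so I = B/(μ₀n).
I = 8.66×10⁻³ / (4π×10⁻⁷ × 1117) = 6.17 A.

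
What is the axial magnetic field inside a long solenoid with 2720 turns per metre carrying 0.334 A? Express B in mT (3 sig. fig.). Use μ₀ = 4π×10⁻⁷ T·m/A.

B ≈ 1.14 mT

Inside a long solenoid, B = μ₀nI with n = 2720 turns/m.
B = 4π×10⁻⁷ × 2720 × 0.334 = 1.14×10⁻³ T.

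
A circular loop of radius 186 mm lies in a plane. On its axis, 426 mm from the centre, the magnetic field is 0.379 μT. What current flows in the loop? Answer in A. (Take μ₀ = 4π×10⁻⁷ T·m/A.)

I ≈ 1.75 A

On the axis of a loop, B = μ₀IR²/[2(R²+z²)^(3/2)], so I = 2B(R²+z²)^(3/2)/(μ₀R²).
R² + z² = 0.0346 + 0.1815 = 0.2161 m²; raised to 3/2 gives 0.100 m³.
I = 2 × 3.79×10⁻⁷ × 0.100 / (1.26×10⁻⁶ × 0.0346) = 1.75 A.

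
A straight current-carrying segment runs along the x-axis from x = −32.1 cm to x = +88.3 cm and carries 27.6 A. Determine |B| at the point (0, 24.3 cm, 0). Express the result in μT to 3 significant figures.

For a finite straight segment, B = (μ₀I/4πd)(sinθ₁ + sinθ₂), where θ₁, θ₂ are the angles from the perpendicular to each end.
The perpendicular distance is d = 0.243 m; the end-offsets along the wire are a = 0.321 m and b = 0.883 m.
sinθ₁ = 0.321/√(0.321²+0.243²) = 0.7973; sinθ₂ = 0.883/√(0.883²+0.243²) = 0.9642.
B = (4π×10⁻⁷ × 27.6) / (4π × 0.243) × (0.7973 + 0.9642) = 2.00×10⁻⁵ T.

B ≈ 20.0 μT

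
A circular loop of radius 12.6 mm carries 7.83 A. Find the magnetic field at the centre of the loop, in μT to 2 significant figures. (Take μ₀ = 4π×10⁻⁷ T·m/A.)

B ≈ 390 μT

At the centre of a circular loop the Biot–Savart law gives B = μ₀I/(2R).
B = (4π×10⁻⁷ × 7.83) / (2 × 0.0126) = 3.90×10⁻⁴ T.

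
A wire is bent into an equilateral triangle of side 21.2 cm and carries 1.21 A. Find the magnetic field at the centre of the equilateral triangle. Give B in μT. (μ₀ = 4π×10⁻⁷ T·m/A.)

B ≈ 10.3 μT

Each side is a finite straight segment at perpendicular distance d = a/(2 tan(π/3)) = 0.0612 m from the centre, with end-angles ±π/3.
One side contributes B₁ = (μ₀I/4πd)·2 sin(π/3) = 3.42×10⁻⁶ T.
All 3 sides add in the same direction: B = 3 × 3.42×10⁻⁶ = 1.03×10⁻⁵ T.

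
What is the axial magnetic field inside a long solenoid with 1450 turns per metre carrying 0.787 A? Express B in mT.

B ≈ 1.43 mT

Inside a long solenoid, B = μ₀nI with n = 1450 turns/m.
B = 4π×10⁻⁷ × 1450 × 0.787 = 1.43×10⁻³ T.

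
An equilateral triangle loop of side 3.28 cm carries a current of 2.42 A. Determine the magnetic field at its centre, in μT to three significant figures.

B ≈ 133 μT

Each side is a finite straight segment at perpendicular distance d = a/(2 tan(π/3)) = 0.009469 m from the centre, with end-angles ±π/3.
One side contributes B₁ = (μ₀I/4πd)·2 sin(π/3) = 4.43×10⁻⁵ T.
All 3 sides add in the same direction: B = 3 × 4.43×10⁻⁵ = 1.33×10⁻⁴ T.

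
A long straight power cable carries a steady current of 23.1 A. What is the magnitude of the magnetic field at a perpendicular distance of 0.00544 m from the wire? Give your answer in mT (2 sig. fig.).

B ≈ 0.85 mT

For an infinitely long straight wire, B = μ₀I/(2πd).
B = (4π×10⁻⁷ × 23.1) / (2π × 0.00544) = 8.49×10⁻⁴ T.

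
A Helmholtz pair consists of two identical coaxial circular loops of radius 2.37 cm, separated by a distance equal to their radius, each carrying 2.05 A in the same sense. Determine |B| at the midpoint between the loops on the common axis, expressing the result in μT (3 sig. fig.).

Each loop contributes B = μ₀IR²/[2(R²+z²)^(3/2)] on the axis, with z measured from that loop.
Loop 1 (z = 0.01185 m): B₁ = 3.89×10⁻⁵ T. Loop 2 (z = 0.01185 m): B₂ = 3.89×10⁻⁵ T.
The fields add: B = B₁ + B₂ = 7.78×10⁻⁵ T.

B ≈ 77.8 μT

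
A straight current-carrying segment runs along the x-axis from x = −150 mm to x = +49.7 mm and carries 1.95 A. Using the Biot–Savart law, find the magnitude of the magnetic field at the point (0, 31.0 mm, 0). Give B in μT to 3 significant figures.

For a finite straight segment, B = (μ₀I/4πd)(sinθ₁ + sinθ₂), where θ₁, θ₂ are the angles from the perpendicular to each end.
The perpendicular distance is d = 0.031 m; the end-offsets along the wire are a = 0.15 m and b = 0.0497 m.
sinθ₁ = 0.15/√(0.15²+0.031²) = 0.9793; sinθ₂ = 0.0497/√(0.0497²+0.031²) = 0.8485.
B = (4π×10⁻⁷ × 1.95) / (4π × 0.031) × (0.9793 + 0.8485) = 1.15×10⁻⁵ T.

B ≈ 11.5 μT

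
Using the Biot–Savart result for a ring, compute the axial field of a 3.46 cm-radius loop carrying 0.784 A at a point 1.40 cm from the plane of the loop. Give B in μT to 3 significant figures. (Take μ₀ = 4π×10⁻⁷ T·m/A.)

On the axis of a circular loop, B = μ₀IR² / [2(R²+z²)^(3/2)].
R² + z² = (0.0346)² + (0.014)² = 0.001393 m², and (R²+z²)^(3/2) = 5.20×10⁻⁵ m³.
B = (4π×10⁻⁷ × 0.784 × 0.001197) / (2 × 5.20×10⁻⁵) = 1.13×10⁻⁵ T.

B ≈ 11.3 μT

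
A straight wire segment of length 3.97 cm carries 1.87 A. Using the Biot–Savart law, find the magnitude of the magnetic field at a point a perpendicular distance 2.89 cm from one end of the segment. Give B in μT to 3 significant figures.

For a finite straight segment, B = (μ₀I/4πd)(sinθ₁ + sinθ₂), where θ₁, θ₂ are the angles from the perpendicular to each end.
The perpendicular foot is at one end, so the two end-offsets along the wire are 0 and L = 0.0397 m.
sinθ₁ = 0/√(0²+0.0289²) = 0.0000; sinθ₂ = 0.0397/√(0.0397²+0.0289²) = 0.8085.
B = (4π×10⁻⁷ × 1.87) / (4π × 0.0289) × (0.0000 + 0.8085) = 5.23×10⁻⁶ T.

B ≈ 5.23 μT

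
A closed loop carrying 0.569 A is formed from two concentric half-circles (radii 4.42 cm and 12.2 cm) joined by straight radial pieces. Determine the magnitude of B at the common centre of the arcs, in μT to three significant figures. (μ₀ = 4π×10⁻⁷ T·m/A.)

B ≈ 2.58 μT

The radial connectors point toward the centre, so dl × r̂ = 0 and they contribute nothing.
Each semicircle gives μ₀I/(4R): inner arc 4.04×10⁻⁶ T, outer arc 1.47×10⁻⁶ T.
The two arcs carry current in opposite angular senses, so their fields oppose: B = |4.04×10⁻⁶ − 1.47×10⁻⁶| = 2.58×10⁻⁶ T.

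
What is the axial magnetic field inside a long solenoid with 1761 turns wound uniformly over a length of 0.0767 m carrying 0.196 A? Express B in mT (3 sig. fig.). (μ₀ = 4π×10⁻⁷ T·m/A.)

Inside a long solenoid, B = μ₀nI with n = 2.296×10⁴ turns/m.
B = 4π×10⁻⁷ × 2.296×10⁴ × 0.196 = 5.65×10⁻³ T.

B ≈ 5.65 mT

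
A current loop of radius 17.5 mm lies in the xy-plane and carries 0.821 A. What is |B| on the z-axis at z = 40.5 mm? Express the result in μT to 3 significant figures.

B ≈ 1.84 μT

On the axis of a circular loop, B = μ₀IR² / [2(R²+z²)^(3/2)].
R² + z² = (0.0175)² + (0.0405)² = 0.001947 m², and (R²+z²)^(3/2) = 8.59×10⁻⁵ m³.
B = (4π×10⁻⁷ × 0.821 × 0.0003063) / (2 × 8.59×10⁻⁵) = 1.84×10⁻⁶ T.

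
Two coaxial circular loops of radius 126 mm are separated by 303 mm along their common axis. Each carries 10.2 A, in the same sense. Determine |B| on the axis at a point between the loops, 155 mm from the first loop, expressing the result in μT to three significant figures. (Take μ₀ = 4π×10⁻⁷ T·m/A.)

Each loop contributes B = μ₀IR²/[2(R²+z²)^(3/2)] on the axis, with z measured from that loop.
Loop 1 (z = 0.155 m): B₁ = 1.28×10⁻⁵ T. Loop 2 (z = 0.148 m): B₂ = 1.39×10⁻⁵ T.
The fields add: B = B₁ + B₂ = 2.66×10⁻⁵ T.

B ≈ 26.6 μT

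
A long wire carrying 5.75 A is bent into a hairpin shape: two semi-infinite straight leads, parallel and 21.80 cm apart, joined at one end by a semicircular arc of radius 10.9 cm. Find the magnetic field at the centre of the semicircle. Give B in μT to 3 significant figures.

The semicircular arc contributes B_arc = μ₀I·π/(4πR) = μ₀I/(4R) = 1.66×10⁻⁵ T.
Each semi-infinite lead is at perpendicular distance R = 0.109 m from the centre, with the perpendicular foot at its near end, so it contributes μ₀I/(4πR); both point the same way, together 1.06×10⁻⁵ T.
Arc and leads all point the same direction: B = 1.66×10⁻⁵ + 1.06×10⁻⁵ = 2.71×10⁻⁵ T.

B ≈ 27.1 μT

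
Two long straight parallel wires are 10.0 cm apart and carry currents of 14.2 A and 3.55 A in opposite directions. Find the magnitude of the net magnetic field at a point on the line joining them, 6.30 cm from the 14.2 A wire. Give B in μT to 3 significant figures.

Each long wire gives B = μ₀I/(2πd). Distances are d₁ = 0.063 m and d₂ = 0.037 m.
B₁ = 4.51×10⁻⁵ T, B₂ = 1.92×10⁻⁵ T.
Between antiparallel currents both contributions point the same way, so they add. B = B₁ + B₂ = 4.51×10⁻⁵ + 1.92×10⁻⁵ = 6.43×10⁻⁵ T.

B ≈ 64.3 μT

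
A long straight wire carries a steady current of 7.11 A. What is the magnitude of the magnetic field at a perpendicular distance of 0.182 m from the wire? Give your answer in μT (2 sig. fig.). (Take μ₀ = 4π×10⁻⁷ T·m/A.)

B ≈ 7.8 μT

For an infinitely long straight wire, B = μ₀I/(2πd).
B = (4π×10⁻⁷ × 7.11) / (2π × 0.182) = 7.81×10⁻⁶ T.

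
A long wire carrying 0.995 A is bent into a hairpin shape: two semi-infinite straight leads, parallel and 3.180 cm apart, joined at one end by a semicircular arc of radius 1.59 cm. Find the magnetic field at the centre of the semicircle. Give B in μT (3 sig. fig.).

The semicircular arc contributes B_arc = μ₀I·π/(4πR) = μ₀I/(4R) = 1.97×10⁻⁵ T.
Each semi-infinite lead is at perpendicular distance R = 0.0159 m from the centre, with the perpendicular foot at its near end, so it contributes μ₀I/(4πR); both point the same way, together 1.25×10⁻⁵ T.
Arc and leads all point the same direction: B = 1.97×10⁻⁵ + 1.25×10⁻⁵ = 3.22×10⁻⁵ T.

B ≈ 32.2 μT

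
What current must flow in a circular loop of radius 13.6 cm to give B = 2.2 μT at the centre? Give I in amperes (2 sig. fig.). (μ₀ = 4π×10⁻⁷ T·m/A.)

At the centre of a circular loop B = μ₀I/(2R), so I = 2RB/μ₀.
With R = 0.136 m, I = 2 × 0.136 × 2.20×10⁻⁶ / (4π×10⁻⁷) = 0.476 A.

I ≈ 0.48 A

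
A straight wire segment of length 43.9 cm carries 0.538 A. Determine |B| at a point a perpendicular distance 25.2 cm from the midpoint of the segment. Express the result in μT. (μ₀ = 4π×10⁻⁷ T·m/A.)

B ≈ 0.280 μT

For a finite straight segment, B = (μ₀I/4πd)(sinθ₁ + sinθ₂), where θ₁, θ₂ are the angles from the perpendicular to each end.
The perpendicular from the point meets the wire at its midpoint, so each end is L/2 = 0.2195 m away along the wire.
sinθ₁ = 0.2195/√(0.2195²+0.252²) = 0.6568; sinθ₂ = 0.2195/√(0.2195²+0.252²) = 0.6568.
B = (4π×10⁻⁷ × 0.538) / (4π × 0.252) × (0.6568 + 0.6568) = 2.80×10⁻⁷ T.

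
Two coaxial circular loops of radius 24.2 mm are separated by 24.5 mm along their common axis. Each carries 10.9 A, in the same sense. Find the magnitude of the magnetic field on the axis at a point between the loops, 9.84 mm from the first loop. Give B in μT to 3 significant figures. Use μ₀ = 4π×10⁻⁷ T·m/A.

B ≈ 402 μT

Each loop contributes B = μ₀IR²/[2(R²+z²)^(3/2)] on the axis, with z measured from that loop.
Loop 1 (z = 0.00984 m): B₁ = 2.25×10⁻⁴ T. Loop 2 (z = 0.01466 m): B₂ = 1.77×10⁻⁴ T.
The fields add: B = B₁ + B₂ = 4.02×10⁻⁴ T.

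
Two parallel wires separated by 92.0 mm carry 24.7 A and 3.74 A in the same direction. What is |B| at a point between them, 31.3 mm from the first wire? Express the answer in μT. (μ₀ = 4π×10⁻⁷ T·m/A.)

Each long wire gives B = μ₀I/(2πd). Distances are d₁ = 0.0313 m and d₂ = 0.0607 m.
B₁ = 1.58×10⁻⁴ T, B₂ = 1.23×10⁻⁵ T.
Between parallel currents the two contributions point in opposite directions, so they subtract. B = |B₁ − B₂| = |1.58×10⁻⁴ − 1.23×10⁻⁵| = 1.46×10⁻⁴ T.

B ≈ 146 μT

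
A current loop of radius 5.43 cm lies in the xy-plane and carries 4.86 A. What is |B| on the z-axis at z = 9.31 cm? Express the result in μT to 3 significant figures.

On the axis of a circular loop, B = μ₀IR² / [2(R²+z²)^(3/2)].
R² + z² = (0.0543)² + (0.0931)² = 0.01162 m², and (R²+z²)^(3/2) = 1.25×10⁻³ m³.
B = (4π×10⁻⁷ × 4.86 × 0.002948) / (2 × 1.25×10⁻³) = 7.19×10⁻⁶ T.

B ≈ 7.19 μT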